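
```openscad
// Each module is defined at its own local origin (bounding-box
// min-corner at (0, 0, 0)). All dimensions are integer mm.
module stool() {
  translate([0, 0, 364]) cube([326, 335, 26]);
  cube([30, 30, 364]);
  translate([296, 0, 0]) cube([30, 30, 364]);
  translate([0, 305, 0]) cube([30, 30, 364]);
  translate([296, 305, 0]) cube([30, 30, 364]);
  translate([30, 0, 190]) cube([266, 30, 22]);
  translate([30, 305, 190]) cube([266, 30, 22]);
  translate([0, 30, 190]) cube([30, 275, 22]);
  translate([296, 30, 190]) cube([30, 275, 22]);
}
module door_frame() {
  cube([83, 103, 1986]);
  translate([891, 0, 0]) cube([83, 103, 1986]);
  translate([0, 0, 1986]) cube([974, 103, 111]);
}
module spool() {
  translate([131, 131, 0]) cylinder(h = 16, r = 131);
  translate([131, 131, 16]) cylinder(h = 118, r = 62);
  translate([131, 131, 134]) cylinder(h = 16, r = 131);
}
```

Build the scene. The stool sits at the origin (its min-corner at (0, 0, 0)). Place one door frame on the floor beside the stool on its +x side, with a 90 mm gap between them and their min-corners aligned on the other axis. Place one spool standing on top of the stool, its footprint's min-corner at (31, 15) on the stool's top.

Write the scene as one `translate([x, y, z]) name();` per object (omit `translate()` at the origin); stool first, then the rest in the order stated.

stool();
translate([416, 0, 0]) door_frame();
translate([31, 15, 390]) spool();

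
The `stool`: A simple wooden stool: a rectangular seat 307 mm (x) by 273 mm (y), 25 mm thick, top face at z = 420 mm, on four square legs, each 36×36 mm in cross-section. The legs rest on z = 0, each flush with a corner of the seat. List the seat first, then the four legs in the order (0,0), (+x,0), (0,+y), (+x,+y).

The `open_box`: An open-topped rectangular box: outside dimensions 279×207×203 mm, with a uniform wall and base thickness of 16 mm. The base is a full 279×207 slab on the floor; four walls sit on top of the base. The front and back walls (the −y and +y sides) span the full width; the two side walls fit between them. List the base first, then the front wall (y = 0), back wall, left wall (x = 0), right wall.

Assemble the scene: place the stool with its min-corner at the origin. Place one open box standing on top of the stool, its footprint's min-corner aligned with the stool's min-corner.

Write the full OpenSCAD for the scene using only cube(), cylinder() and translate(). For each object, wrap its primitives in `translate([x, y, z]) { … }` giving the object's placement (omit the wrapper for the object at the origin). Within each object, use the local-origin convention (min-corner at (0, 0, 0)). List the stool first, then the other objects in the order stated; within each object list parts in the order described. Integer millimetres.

translate([0, 0, 395]) cube([307, 273, 25]);
cube([36, 36, 395]);
translate([271, 0, 0]) cube([36, 36, 395]);
translate([0, 237, 0]) cube([36, 36, 395]);
translate([271, 237, 0]) cube([36, 36, 395]);
translate([0, 0, 420]) {
  cube([279, 207, 16]);
  translate([0, 0, 16]) cube([279, 16, 187]);
  translate([0, 191, 16]) cube([279, 16, 187]);
  translate([0, 16, 16]) cube([16, 175, 187]);
  translate([263, 16, 16]) cube([16, 175, 187]);
}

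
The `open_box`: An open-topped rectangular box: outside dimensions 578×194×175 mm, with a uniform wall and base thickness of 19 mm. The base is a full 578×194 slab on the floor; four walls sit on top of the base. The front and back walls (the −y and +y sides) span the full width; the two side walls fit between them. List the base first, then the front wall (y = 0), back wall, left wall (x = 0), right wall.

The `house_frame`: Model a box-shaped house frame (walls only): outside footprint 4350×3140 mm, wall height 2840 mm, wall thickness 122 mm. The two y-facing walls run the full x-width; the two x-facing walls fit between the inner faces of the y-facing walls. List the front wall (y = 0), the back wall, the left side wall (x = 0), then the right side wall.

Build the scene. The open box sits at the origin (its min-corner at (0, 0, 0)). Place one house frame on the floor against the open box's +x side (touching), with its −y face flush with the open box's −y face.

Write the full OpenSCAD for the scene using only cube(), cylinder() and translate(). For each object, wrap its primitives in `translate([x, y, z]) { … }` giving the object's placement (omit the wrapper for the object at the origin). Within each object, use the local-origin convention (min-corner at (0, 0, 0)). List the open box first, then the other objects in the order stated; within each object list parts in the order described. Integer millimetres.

cube([578, 194, 19]);
translate([0, 0, 19]) cube([578, 19, 156]);
translate([0, 175, 19]) cube([578, 19, 156]);
translate([0, 19, 19]) cube([19, 156, 156]);
translate([559, 19, 19]) cube([19, 156, 156]);
translate([578, 0, 0]) {
  cube([4350, 122, 2840]);
  translate([0, 3018, 0]) cube([4350, 122, 2840]);
  translate([0, 122, 0]) cube([122, 2896, 2840]);
  translate([4228, 122, 0]) cube([122, 2896, 2840]);
}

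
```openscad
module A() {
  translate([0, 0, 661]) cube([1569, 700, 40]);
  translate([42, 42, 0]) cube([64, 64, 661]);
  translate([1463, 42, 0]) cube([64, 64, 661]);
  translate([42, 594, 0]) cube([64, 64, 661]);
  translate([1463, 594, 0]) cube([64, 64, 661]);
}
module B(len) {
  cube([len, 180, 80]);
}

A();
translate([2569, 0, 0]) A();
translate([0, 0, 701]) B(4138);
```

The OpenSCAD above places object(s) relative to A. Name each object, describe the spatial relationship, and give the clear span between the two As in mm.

Second table starts at x = 2569; first ends at x = 1569; clear span = 2569 − 1569 = 1000 mm.

A is a table. B is a beam. A beam spans the tops of two tables. The clear span between the two tables is 1000 mm.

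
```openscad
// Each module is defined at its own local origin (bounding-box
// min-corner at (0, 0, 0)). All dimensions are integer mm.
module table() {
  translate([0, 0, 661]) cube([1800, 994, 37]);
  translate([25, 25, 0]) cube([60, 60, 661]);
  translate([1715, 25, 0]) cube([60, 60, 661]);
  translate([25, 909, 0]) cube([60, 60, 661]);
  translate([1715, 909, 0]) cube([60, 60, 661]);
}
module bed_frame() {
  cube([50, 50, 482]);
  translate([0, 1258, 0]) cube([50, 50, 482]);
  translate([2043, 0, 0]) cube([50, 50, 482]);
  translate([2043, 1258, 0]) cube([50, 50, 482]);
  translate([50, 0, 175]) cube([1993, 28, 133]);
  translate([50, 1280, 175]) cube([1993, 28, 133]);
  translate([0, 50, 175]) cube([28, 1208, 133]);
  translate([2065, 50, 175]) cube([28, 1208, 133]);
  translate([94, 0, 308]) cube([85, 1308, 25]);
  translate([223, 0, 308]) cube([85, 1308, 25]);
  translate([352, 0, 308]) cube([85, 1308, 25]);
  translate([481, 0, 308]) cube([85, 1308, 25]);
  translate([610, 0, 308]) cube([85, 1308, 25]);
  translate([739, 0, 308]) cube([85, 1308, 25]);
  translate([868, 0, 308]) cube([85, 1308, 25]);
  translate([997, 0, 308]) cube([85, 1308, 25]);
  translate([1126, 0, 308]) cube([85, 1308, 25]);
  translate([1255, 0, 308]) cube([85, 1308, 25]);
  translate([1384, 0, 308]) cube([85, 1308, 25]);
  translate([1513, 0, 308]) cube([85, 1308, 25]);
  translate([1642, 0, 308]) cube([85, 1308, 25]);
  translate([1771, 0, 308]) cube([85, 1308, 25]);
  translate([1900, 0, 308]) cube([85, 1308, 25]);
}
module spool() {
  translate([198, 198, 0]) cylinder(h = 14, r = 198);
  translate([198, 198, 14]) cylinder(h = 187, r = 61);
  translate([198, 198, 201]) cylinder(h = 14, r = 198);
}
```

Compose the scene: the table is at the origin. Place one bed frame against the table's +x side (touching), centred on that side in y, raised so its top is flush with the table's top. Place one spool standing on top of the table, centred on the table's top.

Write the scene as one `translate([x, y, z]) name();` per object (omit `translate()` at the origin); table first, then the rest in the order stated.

table();
translate([1800, -157, 216]) bed_frame();
translate([702, 299, 698]) spool();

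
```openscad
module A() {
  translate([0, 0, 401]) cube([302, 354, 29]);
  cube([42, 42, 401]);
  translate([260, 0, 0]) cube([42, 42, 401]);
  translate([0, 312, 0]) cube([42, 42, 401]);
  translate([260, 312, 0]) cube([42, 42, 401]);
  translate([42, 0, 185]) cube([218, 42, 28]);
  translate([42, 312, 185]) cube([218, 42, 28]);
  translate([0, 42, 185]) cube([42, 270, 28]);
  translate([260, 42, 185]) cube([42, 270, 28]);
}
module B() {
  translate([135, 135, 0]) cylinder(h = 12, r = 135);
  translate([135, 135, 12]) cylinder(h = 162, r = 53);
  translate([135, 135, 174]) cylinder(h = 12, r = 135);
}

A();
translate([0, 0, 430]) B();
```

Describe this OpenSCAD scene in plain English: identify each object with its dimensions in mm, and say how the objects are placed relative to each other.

A is a four-legged stool. The seat is 302×354 mm, 29 mm thick, top at z = 430 mm. It stands on four square legs, each 42×42 mm in cross-section, from z = 0 to the seat underside, each flush with a corner of the seat. Four stretchers, 42 mm wide and 28 mm tall, connect adjacent legs with their undersides at z = 185 mm, each running between the inner faces of the legs it joins and aligned with the legs' outer faces on the other axis.

B is a spool: two coaxial disc flanges of radius 135 mm and thickness 12 mm, joined by a core cylinder of radius 53 mm and height 162 mm. The lower flange rests on z = 0 and the three cylinders share a vertical axis.

The spool is on top of the stool.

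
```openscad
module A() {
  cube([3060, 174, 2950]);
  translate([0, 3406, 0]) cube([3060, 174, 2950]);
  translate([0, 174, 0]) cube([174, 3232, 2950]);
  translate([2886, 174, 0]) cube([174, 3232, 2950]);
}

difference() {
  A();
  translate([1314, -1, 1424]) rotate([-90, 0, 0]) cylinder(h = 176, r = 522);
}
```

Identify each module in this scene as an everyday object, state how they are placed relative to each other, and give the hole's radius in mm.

A is a house frame. The house frame has a circular hole through its front wall. The hole's radius is 522 mm.

The subtracted cylinder has r = 522 mm.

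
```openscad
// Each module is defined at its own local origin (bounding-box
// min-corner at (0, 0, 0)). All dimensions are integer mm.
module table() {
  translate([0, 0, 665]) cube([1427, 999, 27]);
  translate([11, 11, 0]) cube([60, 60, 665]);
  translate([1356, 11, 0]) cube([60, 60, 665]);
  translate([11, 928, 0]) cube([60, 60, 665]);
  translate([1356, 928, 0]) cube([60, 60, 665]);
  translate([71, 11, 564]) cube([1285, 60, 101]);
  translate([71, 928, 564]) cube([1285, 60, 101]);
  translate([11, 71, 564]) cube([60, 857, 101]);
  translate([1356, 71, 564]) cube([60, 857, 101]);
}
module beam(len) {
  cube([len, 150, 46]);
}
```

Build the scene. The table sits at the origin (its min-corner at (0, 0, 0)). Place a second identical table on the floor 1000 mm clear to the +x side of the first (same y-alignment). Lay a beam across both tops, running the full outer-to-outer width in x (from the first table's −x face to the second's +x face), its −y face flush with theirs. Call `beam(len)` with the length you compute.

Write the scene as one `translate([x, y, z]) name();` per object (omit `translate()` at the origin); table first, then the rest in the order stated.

table();
translate([2427, 0, 0]) table();
translate([0, 0, 692]) beam(3854);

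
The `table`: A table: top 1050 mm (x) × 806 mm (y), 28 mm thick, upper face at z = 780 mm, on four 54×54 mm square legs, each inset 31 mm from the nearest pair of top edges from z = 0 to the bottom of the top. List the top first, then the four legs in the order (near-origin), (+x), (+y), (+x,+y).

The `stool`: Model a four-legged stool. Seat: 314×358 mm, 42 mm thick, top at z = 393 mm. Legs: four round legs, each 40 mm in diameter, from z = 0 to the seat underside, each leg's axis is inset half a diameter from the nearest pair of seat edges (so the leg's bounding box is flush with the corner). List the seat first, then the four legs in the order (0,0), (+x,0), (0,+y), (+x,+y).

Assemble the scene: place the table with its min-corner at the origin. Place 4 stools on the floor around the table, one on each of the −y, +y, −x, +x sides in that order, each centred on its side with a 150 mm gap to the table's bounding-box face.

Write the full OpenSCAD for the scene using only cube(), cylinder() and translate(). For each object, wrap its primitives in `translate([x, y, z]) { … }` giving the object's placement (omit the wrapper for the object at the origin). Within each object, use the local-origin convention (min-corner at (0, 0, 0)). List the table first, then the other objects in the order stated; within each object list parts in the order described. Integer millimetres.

translate([0, 0, 752]) cube([1050, 806, 28]);
translate([31, 31, 0]) cube([54, 54, 752]);
translate([965, 31, 0]) cube([54, 54, 752]);
translate([31, 721, 0]) cube([54, 54, 752]);
translate([965, 721, 0]) cube([54, 54, 752]);
translate([368, -508, 0]) {
  translate([0, 0, 351]) cube([314, 358, 42]);
  translate([20, 20, 0]) cylinder(h = 351, r = 20);
  translate([294, 20, 0]) cylinder(h = 351, r = 20);
  translate([20, 338, 0]) cylinder(h = 351, r = 20);
  translate([294, 338, 0]) cylinder(h = 351, r = 20);
}
translate([368, 956, 0]) {
  translate([0, 0, 351]) cube([314, 358, 42]);
  translate([20, 20, 0]) cylinder(h = 351, r = 20);
  translate([294, 20, 0]) cylinder(h = 351, r = 20);
  translate([20, 338, 0]) cylinder(h = 351, r = 20);
  translate([294, 338, 0]) cylinder(h = 351, r = 20);
}
translate([-464, 224, 0]) {
  translate([0, 0, 351]) cube([314, 358, 42]);
  translate([20, 20, 0]) cylinder(h = 351, r = 20);
  translate([294, 20, 0]) cylinder(h = 351, r = 20);
  translate([20, 338, 0]) cylinder(h = 351, r = 20);
  translate([294, 338, 0]) cylinder(h = 351, r = 20);
}
translate([1200, 224, 0]) {
  translate([0, 0, 351]) cube([314, 358, 42]);
  translate([20, 20, 0]) cylinder(h = 351, r = 20);
  translate([294, 20, 0]) cylinder(h = 351, r = 20);
  translate([20, 338, 0]) cylinder(h = 351, r = 20);
  translate([294, 338, 0]) cylinder(h = 351, r = 20);
}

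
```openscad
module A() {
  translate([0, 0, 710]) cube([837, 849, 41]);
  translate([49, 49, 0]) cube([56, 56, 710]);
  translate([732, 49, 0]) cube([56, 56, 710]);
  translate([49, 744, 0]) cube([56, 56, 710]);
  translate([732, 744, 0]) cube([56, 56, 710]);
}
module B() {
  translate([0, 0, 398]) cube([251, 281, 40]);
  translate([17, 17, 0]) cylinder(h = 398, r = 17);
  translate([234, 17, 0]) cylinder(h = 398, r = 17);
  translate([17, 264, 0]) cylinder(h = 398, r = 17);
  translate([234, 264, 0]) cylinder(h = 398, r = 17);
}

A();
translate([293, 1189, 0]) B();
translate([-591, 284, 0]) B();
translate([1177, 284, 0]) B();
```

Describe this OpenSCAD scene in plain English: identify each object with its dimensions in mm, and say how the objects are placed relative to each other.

A is a table: top 837 mm (x) × 849 mm (y), 41 mm thick, upper face at z = 751 mm, on four 56×56 mm square legs, each inset 49 mm from the nearest pair of top edges, running from z = 0 to the bottom of the top.

B is a four-legged stool. The seat is a 251×281×40 mm slab whose top surface is at z = 438 mm; four round legs, each 34 mm in diameter, run from the floor (z = 0) to the underside of the seat, each leg's axis is inset half a diameter from the nearest pair of seat edges (so the leg's bounding box is flush with the corner).

Three stools sit around the table at the +y, −x, +x sides.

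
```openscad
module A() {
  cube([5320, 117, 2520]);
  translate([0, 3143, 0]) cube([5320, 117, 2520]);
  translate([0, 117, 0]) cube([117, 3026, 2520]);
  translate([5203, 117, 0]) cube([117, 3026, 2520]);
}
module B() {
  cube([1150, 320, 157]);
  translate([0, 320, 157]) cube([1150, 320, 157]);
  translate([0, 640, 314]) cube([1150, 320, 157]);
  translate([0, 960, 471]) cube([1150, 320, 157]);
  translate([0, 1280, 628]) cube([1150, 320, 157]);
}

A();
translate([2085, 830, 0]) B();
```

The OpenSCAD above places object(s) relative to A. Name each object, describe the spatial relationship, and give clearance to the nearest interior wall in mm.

A is a house frame. B is a staircase. The staircase sits inside the house frame, centred. The clearance to the nearest interior wall is 713 mm.

Clearances: x = 1968, y = 713; minimum 713 mm.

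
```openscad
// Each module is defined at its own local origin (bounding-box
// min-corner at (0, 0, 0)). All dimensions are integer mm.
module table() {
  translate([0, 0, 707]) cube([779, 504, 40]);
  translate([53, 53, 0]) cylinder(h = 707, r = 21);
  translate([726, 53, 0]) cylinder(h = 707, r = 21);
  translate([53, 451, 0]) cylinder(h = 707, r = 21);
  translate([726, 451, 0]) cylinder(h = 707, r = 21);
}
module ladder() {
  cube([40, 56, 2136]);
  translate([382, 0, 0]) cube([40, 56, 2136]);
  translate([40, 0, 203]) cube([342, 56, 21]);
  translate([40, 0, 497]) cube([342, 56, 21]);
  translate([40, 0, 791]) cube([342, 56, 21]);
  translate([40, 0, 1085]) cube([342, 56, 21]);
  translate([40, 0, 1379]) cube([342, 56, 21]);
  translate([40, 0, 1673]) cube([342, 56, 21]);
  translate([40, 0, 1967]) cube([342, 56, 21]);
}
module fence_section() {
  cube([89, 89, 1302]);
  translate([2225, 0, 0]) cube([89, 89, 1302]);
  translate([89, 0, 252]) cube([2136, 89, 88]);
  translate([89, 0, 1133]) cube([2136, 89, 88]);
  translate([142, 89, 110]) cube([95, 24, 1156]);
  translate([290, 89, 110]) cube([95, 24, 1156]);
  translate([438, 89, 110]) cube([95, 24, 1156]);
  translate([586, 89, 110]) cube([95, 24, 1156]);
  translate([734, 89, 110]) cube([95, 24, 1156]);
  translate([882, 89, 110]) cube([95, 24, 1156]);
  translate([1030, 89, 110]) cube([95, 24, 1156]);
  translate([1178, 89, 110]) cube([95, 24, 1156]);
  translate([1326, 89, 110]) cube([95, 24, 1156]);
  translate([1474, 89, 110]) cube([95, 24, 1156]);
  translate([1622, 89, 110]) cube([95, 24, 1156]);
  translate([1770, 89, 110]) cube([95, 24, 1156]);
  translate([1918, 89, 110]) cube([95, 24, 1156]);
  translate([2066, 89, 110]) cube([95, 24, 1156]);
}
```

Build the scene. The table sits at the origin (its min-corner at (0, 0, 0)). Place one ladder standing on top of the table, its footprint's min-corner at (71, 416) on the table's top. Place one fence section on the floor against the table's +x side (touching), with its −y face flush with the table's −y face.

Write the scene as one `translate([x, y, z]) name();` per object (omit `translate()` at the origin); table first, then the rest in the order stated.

table();
translate([71, 416, 747]) ladder();
translate([779, 0, 0]) fence_section();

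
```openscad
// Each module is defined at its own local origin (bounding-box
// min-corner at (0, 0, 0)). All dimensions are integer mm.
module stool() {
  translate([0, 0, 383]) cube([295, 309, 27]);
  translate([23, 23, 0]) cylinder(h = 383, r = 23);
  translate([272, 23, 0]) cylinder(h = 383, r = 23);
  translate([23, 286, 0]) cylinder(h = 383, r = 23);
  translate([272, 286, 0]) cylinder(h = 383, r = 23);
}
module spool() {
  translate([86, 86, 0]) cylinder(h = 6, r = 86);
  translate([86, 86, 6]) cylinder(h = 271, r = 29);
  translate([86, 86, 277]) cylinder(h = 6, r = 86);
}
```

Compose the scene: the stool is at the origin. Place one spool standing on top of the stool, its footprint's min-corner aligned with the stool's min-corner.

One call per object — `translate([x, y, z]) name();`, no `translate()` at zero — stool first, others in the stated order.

stool();
translate([0, 0, 410]) spool();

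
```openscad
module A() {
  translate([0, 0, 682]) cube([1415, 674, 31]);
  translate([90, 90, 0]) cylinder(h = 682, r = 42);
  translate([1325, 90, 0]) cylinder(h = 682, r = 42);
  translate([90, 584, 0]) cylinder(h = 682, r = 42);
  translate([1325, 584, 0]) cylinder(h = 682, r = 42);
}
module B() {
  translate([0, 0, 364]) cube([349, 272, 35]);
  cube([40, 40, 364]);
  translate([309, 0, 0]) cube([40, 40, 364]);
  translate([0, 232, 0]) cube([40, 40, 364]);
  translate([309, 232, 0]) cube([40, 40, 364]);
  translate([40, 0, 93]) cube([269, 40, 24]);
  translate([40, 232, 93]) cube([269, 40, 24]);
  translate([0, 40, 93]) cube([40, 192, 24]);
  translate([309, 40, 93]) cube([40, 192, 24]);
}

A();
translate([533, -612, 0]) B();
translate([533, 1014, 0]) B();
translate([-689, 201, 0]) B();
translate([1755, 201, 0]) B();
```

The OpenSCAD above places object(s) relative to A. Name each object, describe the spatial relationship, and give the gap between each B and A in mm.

A is a table. B is a stool. Four stools sit around the table at the −y, +y, −x, +x sides. The gap between each stool and the table is 340 mm.

Each stool's nearest face is 340 mm from the table's bounding box.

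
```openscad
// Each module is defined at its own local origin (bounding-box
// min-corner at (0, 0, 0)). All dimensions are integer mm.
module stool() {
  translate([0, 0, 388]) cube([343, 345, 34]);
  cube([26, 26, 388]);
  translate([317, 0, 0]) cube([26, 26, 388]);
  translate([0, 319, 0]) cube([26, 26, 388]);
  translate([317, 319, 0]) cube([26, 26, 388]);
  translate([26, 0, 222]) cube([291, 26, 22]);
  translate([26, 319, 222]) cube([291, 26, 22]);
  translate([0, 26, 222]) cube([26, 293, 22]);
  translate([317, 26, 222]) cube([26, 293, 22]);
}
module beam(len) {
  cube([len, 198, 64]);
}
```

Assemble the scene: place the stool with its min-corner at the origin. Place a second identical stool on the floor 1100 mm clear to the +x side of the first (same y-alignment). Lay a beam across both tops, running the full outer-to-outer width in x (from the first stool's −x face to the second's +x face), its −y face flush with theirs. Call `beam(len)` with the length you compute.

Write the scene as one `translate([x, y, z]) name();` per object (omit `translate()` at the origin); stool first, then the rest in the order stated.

stool();
translate([1443, 0, 0]) stool();
translate([0, 0, 422]) beam(1786);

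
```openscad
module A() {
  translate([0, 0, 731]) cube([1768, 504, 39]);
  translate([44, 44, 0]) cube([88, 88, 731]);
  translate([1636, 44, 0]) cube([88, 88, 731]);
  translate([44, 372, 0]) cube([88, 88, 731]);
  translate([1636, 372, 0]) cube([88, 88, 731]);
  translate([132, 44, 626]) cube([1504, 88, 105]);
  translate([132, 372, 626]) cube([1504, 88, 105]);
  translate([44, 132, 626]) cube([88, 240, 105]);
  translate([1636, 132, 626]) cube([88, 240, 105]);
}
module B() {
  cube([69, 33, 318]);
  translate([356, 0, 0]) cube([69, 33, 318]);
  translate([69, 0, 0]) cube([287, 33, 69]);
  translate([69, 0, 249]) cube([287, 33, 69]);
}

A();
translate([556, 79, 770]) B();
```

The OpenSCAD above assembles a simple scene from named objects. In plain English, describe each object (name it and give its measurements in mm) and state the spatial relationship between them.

A is a table with a 1768×504 mm rectangular top, 39 mm thick, top surface at z = 770 mm, supported by four 88×88 mm square legs, each inset 44 mm from the nearest pair of top edges, running from the floor. Four apron rails, 88 mm thick and 105 mm tall, run between adjacent legs with their top edges flush with the underside of the top and their outer faces flush with the legs' outer faces.

B is a picture frame with a 287×180 mm rectangular opening (x by z) and a uniform 69 mm border on every side. Frame depth is 33 mm along y. It is built from two vertical stiles running the full outside height and two horizontal rails spanning the gap between the stiles.

The picture frame is on top of the table.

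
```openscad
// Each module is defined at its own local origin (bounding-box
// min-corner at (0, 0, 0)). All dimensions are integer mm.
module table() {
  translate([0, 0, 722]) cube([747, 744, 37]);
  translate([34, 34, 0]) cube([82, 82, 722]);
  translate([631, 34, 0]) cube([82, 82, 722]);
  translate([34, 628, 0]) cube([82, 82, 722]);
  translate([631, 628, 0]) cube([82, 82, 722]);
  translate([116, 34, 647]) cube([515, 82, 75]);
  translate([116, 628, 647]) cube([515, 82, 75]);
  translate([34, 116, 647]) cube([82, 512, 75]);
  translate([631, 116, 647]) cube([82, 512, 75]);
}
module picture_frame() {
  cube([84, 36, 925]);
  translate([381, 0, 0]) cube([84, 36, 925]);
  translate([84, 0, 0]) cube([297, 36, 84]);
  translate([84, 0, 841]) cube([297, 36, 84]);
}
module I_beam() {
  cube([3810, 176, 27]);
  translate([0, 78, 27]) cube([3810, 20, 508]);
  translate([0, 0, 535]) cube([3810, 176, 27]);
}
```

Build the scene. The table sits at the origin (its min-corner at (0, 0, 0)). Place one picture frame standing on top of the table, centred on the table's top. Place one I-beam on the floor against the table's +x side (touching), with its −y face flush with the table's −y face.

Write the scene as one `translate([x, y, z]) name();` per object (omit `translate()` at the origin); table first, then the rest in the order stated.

table();
translate([141, 354, 759]) picture_frame();
translate([747, 0, 0]) I_beam();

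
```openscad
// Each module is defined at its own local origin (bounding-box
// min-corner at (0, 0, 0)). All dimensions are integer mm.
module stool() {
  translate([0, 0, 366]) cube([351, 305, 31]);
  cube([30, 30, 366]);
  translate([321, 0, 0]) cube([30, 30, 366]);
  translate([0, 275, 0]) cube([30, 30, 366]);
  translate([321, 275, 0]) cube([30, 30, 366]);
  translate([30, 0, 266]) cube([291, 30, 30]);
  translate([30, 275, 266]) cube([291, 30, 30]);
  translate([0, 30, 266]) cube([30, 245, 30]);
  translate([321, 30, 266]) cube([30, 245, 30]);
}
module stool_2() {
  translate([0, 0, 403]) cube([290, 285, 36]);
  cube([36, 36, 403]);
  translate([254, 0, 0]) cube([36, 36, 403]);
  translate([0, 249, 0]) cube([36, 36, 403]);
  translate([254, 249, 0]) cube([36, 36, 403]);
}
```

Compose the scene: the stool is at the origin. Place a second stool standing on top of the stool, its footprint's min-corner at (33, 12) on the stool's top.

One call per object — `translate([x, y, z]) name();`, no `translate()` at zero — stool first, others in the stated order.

stool();
translate([33, 12, 397]) stool_2();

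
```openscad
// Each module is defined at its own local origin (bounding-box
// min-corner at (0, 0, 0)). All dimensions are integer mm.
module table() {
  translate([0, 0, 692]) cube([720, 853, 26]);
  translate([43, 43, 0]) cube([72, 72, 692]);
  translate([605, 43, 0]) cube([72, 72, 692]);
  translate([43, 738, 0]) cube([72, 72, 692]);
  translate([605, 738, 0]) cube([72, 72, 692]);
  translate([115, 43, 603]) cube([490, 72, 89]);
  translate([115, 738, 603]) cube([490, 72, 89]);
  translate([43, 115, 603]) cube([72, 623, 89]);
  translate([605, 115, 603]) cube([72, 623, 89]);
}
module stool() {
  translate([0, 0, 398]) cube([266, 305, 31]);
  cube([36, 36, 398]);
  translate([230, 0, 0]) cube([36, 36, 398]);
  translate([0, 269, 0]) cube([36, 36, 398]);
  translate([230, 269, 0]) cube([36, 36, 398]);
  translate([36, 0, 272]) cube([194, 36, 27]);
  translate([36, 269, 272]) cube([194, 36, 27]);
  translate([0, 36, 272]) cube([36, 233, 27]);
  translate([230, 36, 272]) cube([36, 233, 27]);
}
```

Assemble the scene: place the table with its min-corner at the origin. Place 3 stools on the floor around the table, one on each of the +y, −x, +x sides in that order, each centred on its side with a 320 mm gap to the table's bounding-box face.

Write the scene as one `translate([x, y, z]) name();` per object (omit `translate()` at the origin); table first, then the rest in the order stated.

table();
translate([227, 1173, 0]) stool();
translate([-586, 274, 0]) stool();
translate([1040, 274, 0]) stool();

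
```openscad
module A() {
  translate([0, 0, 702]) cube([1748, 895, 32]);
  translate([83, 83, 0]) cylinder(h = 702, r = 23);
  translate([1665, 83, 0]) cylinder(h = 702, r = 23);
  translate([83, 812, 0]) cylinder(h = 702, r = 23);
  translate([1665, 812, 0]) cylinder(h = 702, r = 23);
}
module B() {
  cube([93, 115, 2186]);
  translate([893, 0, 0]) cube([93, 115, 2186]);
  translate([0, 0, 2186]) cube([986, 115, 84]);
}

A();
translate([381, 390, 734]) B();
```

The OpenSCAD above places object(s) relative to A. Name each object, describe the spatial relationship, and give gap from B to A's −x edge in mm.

The door frame's min-x is at 381; the table's min-x is 0; gap = 381 mm.

A is a table. B is a door frame. The door frame is on top of the table, centred. The gap from the door frame to the table's −x edge is 381 mm.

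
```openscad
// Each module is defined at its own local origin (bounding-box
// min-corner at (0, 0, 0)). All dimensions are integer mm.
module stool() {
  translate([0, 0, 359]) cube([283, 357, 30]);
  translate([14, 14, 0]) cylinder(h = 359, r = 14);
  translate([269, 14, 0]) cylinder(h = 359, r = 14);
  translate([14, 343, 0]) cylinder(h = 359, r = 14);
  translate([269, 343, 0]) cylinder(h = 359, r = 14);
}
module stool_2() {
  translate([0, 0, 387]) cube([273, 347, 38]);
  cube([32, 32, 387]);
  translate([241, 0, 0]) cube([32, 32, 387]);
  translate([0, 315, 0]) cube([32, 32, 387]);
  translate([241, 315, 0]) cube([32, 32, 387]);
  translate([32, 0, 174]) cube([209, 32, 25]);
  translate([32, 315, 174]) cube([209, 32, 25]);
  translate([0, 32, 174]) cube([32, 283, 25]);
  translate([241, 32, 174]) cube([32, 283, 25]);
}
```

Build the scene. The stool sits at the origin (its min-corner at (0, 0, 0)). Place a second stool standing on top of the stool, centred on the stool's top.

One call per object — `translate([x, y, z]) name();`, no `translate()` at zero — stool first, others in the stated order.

stool();
translate([5, 5, 389]) stool_2();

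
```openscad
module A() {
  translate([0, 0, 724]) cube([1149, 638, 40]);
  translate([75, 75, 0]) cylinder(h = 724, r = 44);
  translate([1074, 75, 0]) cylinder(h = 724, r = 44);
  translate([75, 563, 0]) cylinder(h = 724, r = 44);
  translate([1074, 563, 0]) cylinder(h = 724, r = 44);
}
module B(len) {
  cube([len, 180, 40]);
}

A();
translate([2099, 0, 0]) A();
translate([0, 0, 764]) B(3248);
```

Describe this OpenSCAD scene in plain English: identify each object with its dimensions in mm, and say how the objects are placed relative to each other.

A is a rectangular dining table. The top is 1149×638×40 mm with its upper surface at z = 764 mm. It stands on four round legs of 88 mm diameter, each leg's bounding box inset 31 mm from the nearest pair of top edges, running from the floor to the underside of the top.

B is a rectangular beam 3248 mm long (x), 180 mm deep (y), 40 mm thick (z).

The beam spans the tops of two tables placed 950 mm apart, resting at z = 764 mm.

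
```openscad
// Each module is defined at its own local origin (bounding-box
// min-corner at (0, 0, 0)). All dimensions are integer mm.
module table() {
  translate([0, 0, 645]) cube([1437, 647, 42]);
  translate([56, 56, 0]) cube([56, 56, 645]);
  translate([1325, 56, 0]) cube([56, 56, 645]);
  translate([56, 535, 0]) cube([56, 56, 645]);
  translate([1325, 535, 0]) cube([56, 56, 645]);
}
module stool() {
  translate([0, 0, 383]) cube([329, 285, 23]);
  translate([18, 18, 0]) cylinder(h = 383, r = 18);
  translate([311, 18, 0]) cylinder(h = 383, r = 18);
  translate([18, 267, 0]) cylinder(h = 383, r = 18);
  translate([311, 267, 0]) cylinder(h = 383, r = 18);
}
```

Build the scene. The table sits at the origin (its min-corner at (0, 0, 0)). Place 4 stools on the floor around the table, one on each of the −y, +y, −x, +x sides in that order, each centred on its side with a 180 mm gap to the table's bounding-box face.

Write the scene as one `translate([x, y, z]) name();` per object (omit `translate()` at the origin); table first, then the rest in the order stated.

table();
translate([554, -465, 0]) stool();
translate([554, 827, 0]) stool();
translate([-509, 181, 0]) stool();
translate([1617, 181, 0]) stool();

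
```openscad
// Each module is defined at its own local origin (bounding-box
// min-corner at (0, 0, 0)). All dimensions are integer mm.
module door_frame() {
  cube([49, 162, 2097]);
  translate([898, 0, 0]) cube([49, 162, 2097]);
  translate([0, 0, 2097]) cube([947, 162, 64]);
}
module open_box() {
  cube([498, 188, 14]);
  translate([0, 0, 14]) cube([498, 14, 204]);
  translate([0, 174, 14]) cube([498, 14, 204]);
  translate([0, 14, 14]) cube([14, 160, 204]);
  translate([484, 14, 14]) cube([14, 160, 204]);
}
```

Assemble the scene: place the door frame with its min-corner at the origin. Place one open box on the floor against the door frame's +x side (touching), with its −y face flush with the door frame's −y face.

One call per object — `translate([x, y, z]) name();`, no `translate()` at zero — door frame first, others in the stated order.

door_frame();
translate([947, 0, 0]) open_box();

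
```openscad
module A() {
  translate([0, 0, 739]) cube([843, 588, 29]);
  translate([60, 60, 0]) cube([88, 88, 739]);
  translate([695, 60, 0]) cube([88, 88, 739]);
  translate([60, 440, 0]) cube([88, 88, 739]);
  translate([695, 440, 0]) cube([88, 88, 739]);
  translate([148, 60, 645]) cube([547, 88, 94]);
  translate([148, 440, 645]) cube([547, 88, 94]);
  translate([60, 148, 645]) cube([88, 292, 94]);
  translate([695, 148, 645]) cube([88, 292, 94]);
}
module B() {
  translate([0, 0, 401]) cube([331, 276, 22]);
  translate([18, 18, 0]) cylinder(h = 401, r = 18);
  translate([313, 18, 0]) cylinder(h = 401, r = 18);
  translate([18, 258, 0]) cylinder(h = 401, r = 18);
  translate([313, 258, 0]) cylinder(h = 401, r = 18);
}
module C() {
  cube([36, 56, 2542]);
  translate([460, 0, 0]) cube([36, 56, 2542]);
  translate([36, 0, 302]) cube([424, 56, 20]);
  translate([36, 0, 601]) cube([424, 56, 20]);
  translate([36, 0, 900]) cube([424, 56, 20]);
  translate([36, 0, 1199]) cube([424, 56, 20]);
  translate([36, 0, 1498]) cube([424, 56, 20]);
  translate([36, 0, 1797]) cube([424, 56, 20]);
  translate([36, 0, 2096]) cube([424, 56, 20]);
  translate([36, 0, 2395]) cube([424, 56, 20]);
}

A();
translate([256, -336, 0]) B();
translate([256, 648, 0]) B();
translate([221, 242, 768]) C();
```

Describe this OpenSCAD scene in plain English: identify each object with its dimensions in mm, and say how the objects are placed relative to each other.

A is a table: top 843 mm (x) × 588 mm (y), 29 mm thick, upper face at z = 768 mm, on four 88×88 mm square legs, each inset 60 mm from the nearest pair of top edges, running from z = 0 to the bottom of the top. Four apron rails, 88 mm thick and 94 mm tall, run between adjacent legs with their top edges flush with the underside of the top and their outer faces flush with the legs' outer faces.

B is a four-legged stool. The seat is 331×276 mm, 22 mm thick, top at z = 423 mm. It stands on four round legs, each 36 mm in diameter, from z = 0 to the seat underside, each leg's axis is inset half a diameter from the nearest pair of seat edges (so the leg's bounding box is flush with the corner).

C is a wooden ladder with two side rails of 36×56 mm section and 2542 mm height, set 496 mm apart overall. Between them run 8 rectangular rungs (56 mm deep, 20 mm thick), front faces flush with the rails' −y face. The bottom of the first rung is 302 mm above the floor and each subsequent rung is 299 mm higher than the one below.

Two stools sit around the table at the −y, +y sides. The ladder is on top of the table.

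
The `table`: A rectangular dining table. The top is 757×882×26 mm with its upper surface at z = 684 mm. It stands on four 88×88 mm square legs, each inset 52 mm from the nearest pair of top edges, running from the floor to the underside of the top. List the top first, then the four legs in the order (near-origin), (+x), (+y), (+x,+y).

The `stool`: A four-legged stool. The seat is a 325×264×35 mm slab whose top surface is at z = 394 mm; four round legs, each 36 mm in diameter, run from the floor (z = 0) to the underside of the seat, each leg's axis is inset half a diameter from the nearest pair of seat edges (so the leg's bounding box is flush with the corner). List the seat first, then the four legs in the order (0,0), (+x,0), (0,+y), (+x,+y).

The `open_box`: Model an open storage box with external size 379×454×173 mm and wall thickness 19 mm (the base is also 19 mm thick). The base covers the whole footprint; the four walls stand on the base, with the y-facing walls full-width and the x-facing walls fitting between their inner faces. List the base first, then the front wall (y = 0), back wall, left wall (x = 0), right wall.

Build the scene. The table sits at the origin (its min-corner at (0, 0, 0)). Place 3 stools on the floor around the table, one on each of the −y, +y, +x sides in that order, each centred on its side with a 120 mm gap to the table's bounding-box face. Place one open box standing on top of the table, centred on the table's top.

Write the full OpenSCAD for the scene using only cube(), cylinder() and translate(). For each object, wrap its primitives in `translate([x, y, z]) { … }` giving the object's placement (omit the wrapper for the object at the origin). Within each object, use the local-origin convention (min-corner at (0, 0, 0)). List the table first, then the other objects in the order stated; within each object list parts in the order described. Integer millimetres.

translate([0, 0, 658]) cube([757, 882, 26]);
translate([52, 52, 0]) cube([88, 88, 658]);
translate([617, 52, 0]) cube([88, 88, 658]);
translate([52, 742, 0]) cube([88, 88, 658]);
translate([617, 742, 0]) cube([88, 88, 658]);
translate([216, -384, 0]) {
  translate([0, 0, 359]) cube([325, 264, 35]);
  translate([18, 18, 0]) cylinder(h = 359, r = 18);
  translate([307, 18, 0]) cylinder(h = 359, r = 18);
  translate([18, 246, 0]) cylinder(h = 359, r = 18);
  translate([307, 246, 0]) cylinder(h = 359, r = 18);
}
translate([216, 1002, 0]) {
  translate([0, 0, 359]) cube([325, 264, 35]);
  translate([18, 18, 0]) cylinder(h = 359, r = 18);
  translate([307, 18, 0]) cylinder(h = 359, r = 18);
  translate([18, 246, 0]) cylinder(h = 359, r = 18);
  translate([307, 246, 0]) cylinder(h = 359, r = 18);
}
translate([877, 309, 0]) {
  translate([0, 0, 359]) cube([325, 264, 35]);
  translate([18, 18, 0]) cylinder(h = 359, r = 18);
  translate([307, 18, 0]) cylinder(h = 359, r = 18);
  translate([18, 246, 0]) cylinder(h = 359, r = 18);
  translate([307, 246, 0]) cylinder(h = 359, r = 18);
}
translate([189, 214, 684]) {
  cube([379, 454, 19]);
  translate([0, 0, 19]) cube([379, 19, 154]);
  translate([0, 435, 19]) cube([379, 19, 154]);
  translate([0, 19, 19]) cube([19, 416, 154]);
  translate([360, 19, 19]) cube([19, 416, 154]);
}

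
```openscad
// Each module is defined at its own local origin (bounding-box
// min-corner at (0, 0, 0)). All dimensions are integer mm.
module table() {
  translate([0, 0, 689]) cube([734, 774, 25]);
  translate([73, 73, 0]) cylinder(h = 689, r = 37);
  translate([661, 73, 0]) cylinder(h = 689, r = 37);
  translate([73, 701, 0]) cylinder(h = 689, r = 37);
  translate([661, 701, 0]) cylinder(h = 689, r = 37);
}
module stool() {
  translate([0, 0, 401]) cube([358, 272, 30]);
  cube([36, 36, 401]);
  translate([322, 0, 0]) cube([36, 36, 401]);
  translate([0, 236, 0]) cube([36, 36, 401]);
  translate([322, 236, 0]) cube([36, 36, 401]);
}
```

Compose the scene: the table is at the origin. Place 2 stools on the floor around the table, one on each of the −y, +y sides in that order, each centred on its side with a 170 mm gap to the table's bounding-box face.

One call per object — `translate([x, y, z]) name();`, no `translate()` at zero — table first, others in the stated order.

table();
translate([188, -442, 0]) stool();
translate([188, 944, 0]) stool();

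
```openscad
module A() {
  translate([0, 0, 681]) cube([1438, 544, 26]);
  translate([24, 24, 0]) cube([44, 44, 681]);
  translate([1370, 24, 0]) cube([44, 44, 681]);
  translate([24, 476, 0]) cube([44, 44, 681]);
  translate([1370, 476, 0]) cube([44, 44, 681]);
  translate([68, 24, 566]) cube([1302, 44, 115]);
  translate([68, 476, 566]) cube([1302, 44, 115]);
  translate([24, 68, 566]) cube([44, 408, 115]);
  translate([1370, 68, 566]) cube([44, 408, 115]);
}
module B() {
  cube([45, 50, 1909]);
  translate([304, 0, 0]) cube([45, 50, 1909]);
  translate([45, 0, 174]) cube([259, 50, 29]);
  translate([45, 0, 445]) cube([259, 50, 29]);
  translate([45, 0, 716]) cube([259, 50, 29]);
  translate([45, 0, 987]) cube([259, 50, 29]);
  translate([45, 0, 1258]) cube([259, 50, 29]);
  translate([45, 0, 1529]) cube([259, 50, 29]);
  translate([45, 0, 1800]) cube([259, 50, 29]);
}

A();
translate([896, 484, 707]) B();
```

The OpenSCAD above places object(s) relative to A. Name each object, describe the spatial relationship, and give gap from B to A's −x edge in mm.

The ladder's min-x is at 896; the table's min-x is 0; gap = 896 mm.

A is a table. B is a ladder. The ladder is on top of the table. The gap from the ladder to the table's −x edge is 896 mm.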